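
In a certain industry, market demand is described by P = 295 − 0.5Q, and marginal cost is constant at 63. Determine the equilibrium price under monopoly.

Monopoly sets MR = MC: 295 − Q = 63 ⇒ Q = 232, P = 295 − 0.5·232 = 179.

P = 179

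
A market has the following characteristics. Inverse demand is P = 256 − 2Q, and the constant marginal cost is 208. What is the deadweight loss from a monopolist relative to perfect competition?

DWL = 144

Perfect competition: P = MC = 208, so 256 − 2Q = 208 and Q = 24.
Monopoly sets MR = MC: 256 − 4Q = 208 ⇒ Q = 12, P = 256 − 2·12 = 232.
DWL is the triangle between Q = 12 and Q = 24: ½·(24 − 12)·(232 − 208) = 144.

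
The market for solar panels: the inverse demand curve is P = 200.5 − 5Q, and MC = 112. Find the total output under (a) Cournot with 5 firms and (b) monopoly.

Cournot: Q = 14.75; Monopoly: Q = 8.85

Cournot with 5 identical firms: the symmetric best-response condition is 200.5 − 30q = 112. Each firm produces q = 2.95, total output Q = 14.75, price P = 126.75.
Monopoly sets MR = MC: 200.5 − 10Q = 112 ⇒ Q = 8.85, P = 200.5 − 5·8.85 = 156.25.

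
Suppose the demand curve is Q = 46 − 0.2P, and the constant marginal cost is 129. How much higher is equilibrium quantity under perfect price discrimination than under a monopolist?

Equilibrium quantity rises by 10.1

Inverting demand: P = 230 − 5Q.
Monopoly sets MR = MC: 230 − 10Q = 129 ⇒ Q = 10.1, P = 230 − 5·10.1 = 179.5.
Under first-degree price discrimination the firm charges each unit its demand price and produces up to where P = MC, i.e. Q = 20.2. Consumer surplus is zero; producer surplus equals total surplus.
Change in equilibrium quantity: 20.2 − 10.1 = 10.1.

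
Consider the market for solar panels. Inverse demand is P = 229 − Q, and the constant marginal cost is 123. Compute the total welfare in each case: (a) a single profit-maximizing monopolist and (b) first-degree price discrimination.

A monopolist chooses Q where MR = MC. MR = 229 − 2Q; setting this equal to 123 gives Q = 53 and P = 176.
CS = ½·(229 − 176)·53 = 1404.5; PS = (176 − 123)·53 = 2809; TS = 4213.5.
With perfect price discrimination, output is the efficient level Q = 106 (where demand meets MC), but every buyer pays their willingness to pay: CS = 0 and PS = total surplus.
TS = 5618 (equal to competitive TS).

Monopoly: TS = 4213.5; Perfect PD: TS = 5618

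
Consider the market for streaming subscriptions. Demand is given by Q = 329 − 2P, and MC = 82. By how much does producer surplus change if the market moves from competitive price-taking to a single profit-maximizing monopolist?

Inverting demand: P = 164.5 − 0.5Q.
Competitive firms price at marginal cost: P = 82, giving Q = 165.
PS = (82 − 82)·165 = 0.
Monopoly sets MR = MC: 164.5 − Q = 82 ⇒ Q = 82.5, P = 164.5 − 0.5·82.5 = 123.25.
PS = (123.25 − 82)·82.5 = 3403.125.
Change in producer surplus: 3403.125 − 0 = 3403.125.

Producer surplus rises by 3403.125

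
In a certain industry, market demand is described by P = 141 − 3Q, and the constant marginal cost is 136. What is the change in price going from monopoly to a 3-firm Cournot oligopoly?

A monopolist chooses Q where MR = MC. MR = 141 − 6Q; setting this equal to 136 gives Q = 5/6 and P = 138.5.
With 3 symmetric Cournot firms, each firm's FOC gives 141 − 12q = 136, so q = 5/12, Q = 3·5/12 = 1.25, and P = 137.25.
Change in price: 137.25 − 138.5 = −1.25.

Price falls by 1.25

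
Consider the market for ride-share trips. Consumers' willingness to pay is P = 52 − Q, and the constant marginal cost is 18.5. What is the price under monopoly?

P = 35.25

The monopolist equates marginal revenue to marginal cost: 52 − 2Q = 18.5, so Q = 16.75. From demand, P = 35.25.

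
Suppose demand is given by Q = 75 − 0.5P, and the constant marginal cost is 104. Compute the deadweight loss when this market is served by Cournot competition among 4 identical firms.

DWL = 21.16

Inverting demand: P = 150 − 2Q.
Under competition P = MC = 104, so Q = (150 − 104)/2 = 23.
In a 4-firm Cournot equilibrium, symmetry and the first-order condition give q = (150 − 104)/(10) = 4.6. So Q = 18.4 and P = 113.2.
DWL is the triangle between Q = 18.4 and Q = 23: ½·(23 − 18.4)·(113.2 − 104) = 21.16.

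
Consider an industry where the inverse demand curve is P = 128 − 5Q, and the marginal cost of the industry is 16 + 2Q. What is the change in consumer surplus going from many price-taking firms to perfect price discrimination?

Consumer surplus falls by 640

Under competition P = MC: 128 − 5Q = 16 + 2Q ⇒ Q = 16, P = 48.
CS = ½·(128 − 48)·16 = 640.
Under first-degree price discrimination the firm charges each unit its demand price and produces up to where P = MC, i.e. Q = 16. Consumer surplus is zero; producer surplus equals total surplus.
CS = 0.
Change in consumer surplus: 0 − 640 = −640.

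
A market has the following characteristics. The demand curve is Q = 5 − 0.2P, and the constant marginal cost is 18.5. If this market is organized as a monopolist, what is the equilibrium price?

P = 21.75

Inverting demand: P = 25 − 5Q.
Monopoly sets MR = MC: 25 − 10Q = 18.5 ⇒ Q = 0.65, P = 25 − 5·0.65 = 21.75.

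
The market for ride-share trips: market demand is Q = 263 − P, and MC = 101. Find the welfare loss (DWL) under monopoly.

DWL = 3280.5

Inverting demand: P = 263 − Q.
Perfect competition: P = MC = 101, so 263 − Q = 101 and Q = 162.
The monopolist equates marginal revenue to marginal cost: 263 − 2Q = 101, so Q = 81. From demand, P = 182.
DWL is the triangle between Q = 81 and Q = 162: ½·(162 − 81)·(182 − 101) = 3280.5.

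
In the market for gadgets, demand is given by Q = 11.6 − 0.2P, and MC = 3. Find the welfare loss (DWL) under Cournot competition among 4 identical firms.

Inverting demand: P = 58 − 5Q.
Competitive firms price at marginal cost: P = 3, giving Q = 11.
In a 4-firm Cournot equilibrium, symmetry and the first-order condition give q = (58 − 3)/(25) = 2.2. So Q = 8.8 and P = 14.
DWL is the triangle between Q = 8.8 and Q = 11: ½·(11 − 8.8)·(14 − 3) = 12.1.

DWL = 12.1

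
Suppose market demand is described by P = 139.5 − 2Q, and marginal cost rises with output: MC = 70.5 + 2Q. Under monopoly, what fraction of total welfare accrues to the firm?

PS/TS = 0.75

A monopolist chooses Q where MR = MC. MR = 139.5 − 4Q; setting this equal to 70.5 + 2Q gives Q = 11.5 and P = 116.5.
CS = ½·(139.5 − 116.5)·11.5 = 132.25.
PS = P·Q − VC(Q) = 116.5·11.5 − (70.5·11.5 + ½·2·11.5²) = 396.75.
Share captured = PS/TS = 396.75/529 = 0.75.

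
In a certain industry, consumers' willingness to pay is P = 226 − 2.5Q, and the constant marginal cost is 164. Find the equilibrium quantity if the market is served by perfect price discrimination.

Under first-degree price discrimination the firm charges each unit its demand price and produces up to where P = MC, i.e. Q = 24.8. Consumer surplus is zero; producer surplus equals total surplus.

Q = 24.8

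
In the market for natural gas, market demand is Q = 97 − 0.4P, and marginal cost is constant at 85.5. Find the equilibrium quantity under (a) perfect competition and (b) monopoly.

Competition: Q = 62.8; Monopoly: Q = 31.4

Inverting demand: P = 242.5 − 2.5Q.
Competitive firms price at marginal cost: P = 85.5, giving Q = 62.8.
A monopolist chooses Q where MR = MC. MR = 242.5 − 5Q; setting this equal to 85.5 gives Q = 31.4 and P = 164.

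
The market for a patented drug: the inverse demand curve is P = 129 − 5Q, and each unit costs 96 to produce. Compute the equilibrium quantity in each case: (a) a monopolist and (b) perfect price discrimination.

Monopoly: Q = 3.3; Perfect PD: Q = 6.6

Monopoly sets MR = MC: 129 − 10Q = 96 ⇒ Q = 3.3, P = 129 − 5·3.3 = 112.5.
With perfect price discrimination, output is the efficient level Q = 6.6 (where demand meets MC), but every buyer pays their willingness to pay: CS = 0 and PS = total surplus.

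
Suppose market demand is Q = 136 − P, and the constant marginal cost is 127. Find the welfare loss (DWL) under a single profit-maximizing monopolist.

DWL = 10.125

Inverting demand: P = 136 − Q.
Competitive firms price at marginal cost: P = 127, giving Q = 9.
Monopoly sets MR = MC: 136 − 2Q = 127 ⇒ Q = 4.5, P = 136 − 4.5 = 131.5.
DWL is the triangle between Q = 4.5 and Q = 9: ½·(9 − 4.5)·(131.5 − 127) = 10.125.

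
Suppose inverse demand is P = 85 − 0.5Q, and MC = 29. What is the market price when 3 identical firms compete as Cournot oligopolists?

Cournot with 3 identical firms: the symmetric best-response condition is 85 − 2q = 29. Each firm produces q = 28, total output Q = 84, price P = 43.

P = 43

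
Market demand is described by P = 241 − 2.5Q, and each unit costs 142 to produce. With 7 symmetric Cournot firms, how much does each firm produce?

q_i = 4.95

In a 7-firm Cournot equilibrium, symmetry and the first-order condition give q = (241 − 142)/(20) = 4.95. So Q = 34.65 and P = 154.375.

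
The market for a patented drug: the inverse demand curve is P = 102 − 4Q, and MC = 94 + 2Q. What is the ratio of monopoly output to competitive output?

Q_m/Q_c = 0.6

A monopolist chooses Q where MR = MC. MR = 102 − 8Q; setting this equal to 94 + 2Q gives Q = 0.8 and P = 98.8.
Competitive equilibrium sets price equal to marginal cost: 102 − 4Q = 94 + 2Q, so Q = 4/3 and P = 290/3.
Ratio Q_m/Q_c = 0.8/(4/3) = 0.6.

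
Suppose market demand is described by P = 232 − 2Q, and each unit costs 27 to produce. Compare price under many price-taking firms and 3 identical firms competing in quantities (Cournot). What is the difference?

P rises by 51.25

Competitive firms price at marginal cost: P = 27, giving Q = 102.5.
With 3 symmetric Cournot firms, each firm's FOC gives 232 − 8q = 27, so q = 25.625, Q = 3·25.625 = 76.875, and P = 78.25.
Change in price: 78.25 − 27 = 51.25.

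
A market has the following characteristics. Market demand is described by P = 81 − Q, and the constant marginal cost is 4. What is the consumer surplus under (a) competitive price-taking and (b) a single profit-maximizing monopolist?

Competition: CS = 2964.5; Monopoly: CS = 741.125

Under competition P = MC = 4, so Q = (81 − 4)/1 = 77.
CS = ½·(81 − 4)·77 = 2964.5.
The monopolist equates marginal revenue to marginal cost: 81 − 2Q = 4, so Q = 38.5. From demand, P = 42.5.
CS = ½·(81 − 42.5)·38.5 = 741.125.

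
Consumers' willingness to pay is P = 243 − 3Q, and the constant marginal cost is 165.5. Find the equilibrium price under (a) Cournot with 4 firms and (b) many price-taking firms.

Cournot: P = 181; Competition: P = 165.5

Cournot with 4 identical firms: the symmetric best-response condition is 243 − 15q = 165.5. Each firm produces q = 31/6, total output Q = 62/3, price P = 181.
Perfect competition: P = MC = 165.5, so 243 − 3Q = 165.5 and Q = 155/6.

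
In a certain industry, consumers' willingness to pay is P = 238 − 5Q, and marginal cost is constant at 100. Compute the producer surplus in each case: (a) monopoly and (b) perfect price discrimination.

Monopoly: PS = 952.2; Perfect PD: PS = 1904.4

The monopolist equates marginal revenue to marginal cost: 238 − 10Q = 100, so Q = 13.8. From demand, P = 169.
PS = (169 − 100)·13.8 = 952.2.
Under first-degree price discrimination the firm charges each unit its demand price and produces up to where P = MC, i.e. Q = 27.6. Consumer surplus is zero; producer surplus equals total surplus.
PS = ½·(238 − 100)·27.6 = 1904.4.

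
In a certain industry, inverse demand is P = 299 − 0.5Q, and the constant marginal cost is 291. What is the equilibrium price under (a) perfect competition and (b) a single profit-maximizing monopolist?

Under competition P = MC = 291, so Q = (299 − 291)/0.5 = 16.
A monopolist chooses Q where MR = MC. MR = 299 − Q; setting this equal to 291 gives Q = 8 and P = 295.

Competition: P = 291; Monopoly: P = 295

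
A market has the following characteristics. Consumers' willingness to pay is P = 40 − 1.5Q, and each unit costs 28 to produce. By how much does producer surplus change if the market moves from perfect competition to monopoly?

Producer surplus rises by 24

Perfect competition: P = MC = 28, so 40 − 1.5Q = 28 and Q = 8.
PS = (28 − 28)·8 = 0.
A monopolist chooses Q where MR = MC. MR = 40 − 3Q; setting this equal to 28 gives Q = 4 and P = 34.
PS = (34 − 28)·4 = 24.
Change in producer surplus: 24 − 0 = 24.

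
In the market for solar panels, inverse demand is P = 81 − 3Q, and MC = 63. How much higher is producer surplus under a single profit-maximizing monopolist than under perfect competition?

PS rises by 27

Perfect competition: P = MC = 63, so 81 − 3Q = 63 and Q = 6.
PS = (63 − 63)·6 = 0.
A monopolist chooses Q where MR = MC. MR = 81 − 6Q; setting this equal to 63 gives Q = 3 and P = 72.
PS = (72 − 63)·3 = 27.
Change in producer surplus: 27 − 0 = 27.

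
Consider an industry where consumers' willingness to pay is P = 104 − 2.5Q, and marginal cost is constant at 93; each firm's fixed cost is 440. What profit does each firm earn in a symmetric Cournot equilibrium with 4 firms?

Cournot with 4 identical firms: the symmetric best-response condition is 104 − 12.5q = 93. Each firm produces q = 0.88, total output Q = 3.52, price P = 95.2.
Each firm's profit = (95.2 − 93)·0.88 − 440 = −438.064.

π_i = −438.064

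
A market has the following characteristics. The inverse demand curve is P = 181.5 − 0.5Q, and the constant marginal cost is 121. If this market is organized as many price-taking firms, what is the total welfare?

Under competition P = MC = 121, so Q = (181.5 − 121)/0.5 = 121.
CS = ½·(181.5 − 121)·121 = 3660.25; PS = (121 − 121)·121 = 0; TS = 3660.25.

TS = 3660.25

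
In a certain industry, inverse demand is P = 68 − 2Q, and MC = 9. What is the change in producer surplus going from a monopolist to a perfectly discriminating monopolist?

A monopolist chooses Q where MR = MC. MR = 68 − 4Q; setting this equal to 9 gives Q = 14.75 and P = 38.5.
PS = (38.5 − 9)·14.75 = 435.125.
With perfect price discrimination, output is the efficient level Q = 29.5 (where demand meets MC), but every buyer pays their willingness to pay: CS = 0 and PS = total surplus.
PS = ½·(68 − 9)·29.5 = 870.25.
Change in producer surplus: 870.25 − 435.125 = 435.125.

Producer surplus rises by 435.125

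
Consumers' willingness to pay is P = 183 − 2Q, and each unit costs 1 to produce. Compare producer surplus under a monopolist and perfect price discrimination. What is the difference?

Monopoly sets MR = MC: 183 − 4Q = 1 ⇒ Q = 45.5, P = 183 − 2·45.5 = 92.
PS = (92 − 1)·45.5 = 4140.5.
Under first-degree price discrimination the firm charges each unit its demand price and produces up to where P = MC, i.e. Q = 91. Consumer surplus is zero; producer surplus equals total surplus.
PS = ½·(183 − 1)·91 = 8281.
Change in producer surplus: 8281 − 4140.5 = 4140.5.

PS rises by 4140.5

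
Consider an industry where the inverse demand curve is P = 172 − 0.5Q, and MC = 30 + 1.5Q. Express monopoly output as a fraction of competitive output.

Q_m/Q_c = 0.8

The monopolist equates marginal revenue to marginal cost: 172 − Q = 30 + 1.5Q, so Q = 56.8. From demand, P = 143.6.
Competitive equilibrium sets price equal to marginal cost: 172 − 0.5Q = 30 + 1.5Q, so Q = 71 and P = 136.5.
Ratio Q_m/Q_c = 56.8/71 = 0.8.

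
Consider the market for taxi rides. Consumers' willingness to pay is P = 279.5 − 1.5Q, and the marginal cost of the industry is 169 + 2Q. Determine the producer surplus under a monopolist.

PS = 1221.025

The monopolist equates marginal revenue to marginal cost: 279.5 − 3Q = 169 + 2Q, so Q = 22.1. From demand, P = 246.35.
PS = P·Q − VC(Q) = 246.35·22.1 − (169·22.1 + ½·2·22.1²) = 1221.025.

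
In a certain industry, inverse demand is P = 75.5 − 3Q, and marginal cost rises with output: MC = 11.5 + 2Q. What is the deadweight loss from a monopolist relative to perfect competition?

DWL = 57.6

Under competition P = MC: 75.5 − 3Q = 11.5 + 2Q ⇒ Q = 12.8, P = 37.1.
The monopolist equates marginal revenue to marginal cost: 75.5 − 6Q = 11.5 + 2Q, so Q = 8. From demand, P = 51.5.
CS = ½·(75.5 − 37.1)·12.8 = 245.76; PS = (37.1·12.8 − 11.5·12.8 − ½·2·12.8²) = 163.84; TS = 409.6.
CS = ½·(75.5 − 51.5)·8 = 96; PS = (51.5·8 − 11.5·8 − ½·2·8²) = 256; TS = 352.
DWL = 409.6 − 352 = 57.6.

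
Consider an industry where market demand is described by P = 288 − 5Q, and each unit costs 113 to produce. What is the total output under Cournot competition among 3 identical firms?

With 3 symmetric Cournot firms, each firm's FOC gives 288 − 20q = 113, so q = 8.75, Q = 3·8.75 = 26.25, and P = 156.75.

Q = 26.25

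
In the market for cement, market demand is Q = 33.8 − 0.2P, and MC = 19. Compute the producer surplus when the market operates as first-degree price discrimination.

Inverting demand: P = 169 − 5Q.
With perfect price discrimination, output is the efficient level Q = 30 (where demand meets MC), but every buyer pays their willingness to pay: CS = 0 and PS = total surplus.
PS = ½·(169 − 19)·30 = 2250.

PS = 2250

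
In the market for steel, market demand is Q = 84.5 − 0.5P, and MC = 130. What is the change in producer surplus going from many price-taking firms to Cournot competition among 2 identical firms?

Inverting demand: P = 169 − 2Q.
Under competition P = MC = 130, so Q = (169 − 130)/2 = 19.5.
PS = (130 − 130)·19.5 = 0.
Cournot with 2 identical firms: the symmetric best-response condition is 169 − 6q = 130. Each firm produces q = 6.5, total output Q = 13, price P = 143.
PS = (143 − 130)·13 = 169.
Change in producer surplus: 169 − 0 = 169.

PS rises by 169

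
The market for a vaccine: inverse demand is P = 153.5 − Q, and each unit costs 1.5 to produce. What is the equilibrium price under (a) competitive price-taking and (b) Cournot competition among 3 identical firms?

Perfect competition: P = MC = 1.5, so 153.5 − Q = 1.5 and Q = 152.
In a 3-firm Cournot equilibrium, symmetry and the first-order condition give q = (153.5 − 1.5)/(4) = 38. So Q = 114 and P = 39.5.

Competition: P = 1.5; Cournot: P = 39.5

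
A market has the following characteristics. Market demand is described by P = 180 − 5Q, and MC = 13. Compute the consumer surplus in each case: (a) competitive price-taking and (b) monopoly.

Competition: CS = 2788.9; Monopoly: CS = 697.225

Under competition P = MC = 13, so Q = (180 − 13)/5 = 33.4.
CS = ½·(180 − 13)·33.4 = 2788.9.
A monopolist chooses Q where MR = MC. MR = 180 − 10Q; setting this equal to 13 gives Q = 16.7 and P = 96.5.
CS = ½·(180 − 96.5)·16.7 = 697.225.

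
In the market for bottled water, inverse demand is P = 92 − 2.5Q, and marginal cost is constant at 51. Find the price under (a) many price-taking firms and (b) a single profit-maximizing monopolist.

Competition: P = 51; Monopoly: P = 71.5

Perfect competition: P = MC = 51, so 92 − 2.5Q = 51 and Q = 16.4.
The monopolist equates marginal revenue to marginal cost: 92 − 5Q = 51, so Q = 8.2. From demand, P = 71.5.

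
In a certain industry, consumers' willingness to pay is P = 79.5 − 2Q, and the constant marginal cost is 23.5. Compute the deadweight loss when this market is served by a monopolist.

DWL = 196

Competitive firms price at marginal cost: P = 23.5, giving Q = 28.
The monopolist equates marginal revenue to marginal cost: 79.5 − 4Q = 23.5, so Q = 14. From demand, P = 51.5.
DWL is the triangle between Q = 14 and Q = 28: ½·(28 − 14)·(51.5 − 23.5) = 196.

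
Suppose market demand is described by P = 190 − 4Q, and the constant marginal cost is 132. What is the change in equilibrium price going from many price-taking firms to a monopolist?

P rises by 29

Competitive firms price at marginal cost: P = 132, giving Q = 14.5.
Monopoly sets MR = MC: 190 − 8Q = 132 ⇒ Q = 7.25, P = 190 − 4·7.25 = 161.
Change in equilibrium price: 161 − 132 = 29.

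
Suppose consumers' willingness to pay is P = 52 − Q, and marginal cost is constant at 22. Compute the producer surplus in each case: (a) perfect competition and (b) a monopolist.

Competition: PS = 0; Monopoly: PS = 225

Competitive firms price at marginal cost: P = 22, giving Q = 30.
PS = (22 − 22)·30 = 0.
Monopoly sets MR = MC: 52 − 2Q = 22 ⇒ Q = 15, P = 52 − 15 = 37.
PS = (37 − 22)·15 = 225.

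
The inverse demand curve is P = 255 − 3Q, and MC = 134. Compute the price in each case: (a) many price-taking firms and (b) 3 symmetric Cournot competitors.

Competition: P = 134; Cournot: P = 164.25

Perfect competition: P = MC = 134, so 255 − 3Q = 134 and Q = 121/3.
In a 3-firm Cournot equilibrium, symmetry and the first-order condition give q = (255 − 134)/(12) = 121/12. So Q = 30.25 and P = 164.25.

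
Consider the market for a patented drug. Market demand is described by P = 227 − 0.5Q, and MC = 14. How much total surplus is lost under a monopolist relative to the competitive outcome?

DWL = 11342.25

Perfect competition: P = MC = 14, so 227 − 0.5Q = 14 and Q = 426.
Monopoly sets MR = MC: 227 − Q = 14 ⇒ Q = 213, P = 227 − 0.5·213 = 120.5.
DWL is the triangle between Q = 213 and Q = 426: ½·(426 − 213)·(120.5 − 14) = 11342.25.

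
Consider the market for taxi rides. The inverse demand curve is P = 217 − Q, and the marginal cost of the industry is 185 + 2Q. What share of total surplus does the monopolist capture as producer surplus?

Monopoly sets MR = MC: 217 − 2Q = 185 + 2Q ⇒ Q = 8, P = 217 − 8 = 209.
CS = ½·(217 − 209)·8 = 32.
PS = P·Q − VC(Q) = 209·8 − (185·8 + ½·2·8²) = 128.
Share captured = PS/TS = 128/160 = 0.8.

PS/TS = 0.8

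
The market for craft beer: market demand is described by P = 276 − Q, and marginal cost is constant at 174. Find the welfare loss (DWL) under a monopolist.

Under competition P = MC = 174, so Q = (276 − 174)/1 = 102.
The monopolist equates marginal revenue to marginal cost: 276 − 2Q = 174, so Q = 51. From demand, P = 225.
DWL is the triangle between Q = 51 and Q = 102: ½·(102 − 51)·(225 − 174) = 1300.5.

DWL = 1300.5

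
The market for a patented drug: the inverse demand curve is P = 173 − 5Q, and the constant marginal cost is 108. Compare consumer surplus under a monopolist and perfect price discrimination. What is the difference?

Monopoly sets MR = MC: 173 − 10Q = 108 ⇒ Q = 6.5, P = 173 − 5·6.5 = 140.5.
CS = ½·(173 − 140.5)·6.5 = 105.625.
With perfect price discrimination, output is the efficient level Q = 13 (where demand meets MC), but every buyer pays their willingness to pay: CS = 0 and PS = total surplus.
CS = 0.
Change in consumer surplus: 0 − 105.625 = −105.625.

Consumer surplus falls by 105.625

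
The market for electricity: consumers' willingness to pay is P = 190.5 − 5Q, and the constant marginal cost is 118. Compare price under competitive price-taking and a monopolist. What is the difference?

Competitive firms price at marginal cost: P = 118, giving Q = 14.5.
The monopolist equates marginal revenue to marginal cost: 190.5 − 10Q = 118, so Q = 7.25. From demand, P = 154.25.
Change in price: 154.25 − 118 = 36.25.

Price rises by 36.25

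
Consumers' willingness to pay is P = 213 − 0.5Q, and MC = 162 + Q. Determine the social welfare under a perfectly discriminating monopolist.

With perfect price discrimination, output is the efficient level Q = 34 (where demand meets MC), but every buyer pays their willingness to pay: CS = 0 and PS = total surplus.
TS = 867 (equal to competitive TS).

TS = 867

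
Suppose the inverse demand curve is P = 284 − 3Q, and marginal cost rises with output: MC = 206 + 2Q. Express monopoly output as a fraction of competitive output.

The monopolist equates marginal revenue to marginal cost: 284 − 6Q = 206 + 2Q, so Q = 9.75. From demand, P = 254.75.
Competitive equilibrium sets price equal to marginal cost: 284 − 3Q = 206 + 2Q, so Q = 15.6 and P = 237.2.
Ratio Q_m/Q_c = 9.75/15.6 = 0.625.

Q_m/Q_c = 0.625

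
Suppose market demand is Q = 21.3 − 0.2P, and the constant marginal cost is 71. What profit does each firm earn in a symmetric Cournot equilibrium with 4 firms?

Inverting demand: P = 106.5 − 5Q.
With 4 symmetric Cournot firms, each firm's FOC gives 106.5 − 25q = 71, so q = 1.42, Q = 4·1.42 = 5.68, and P = 78.1.
Each firm's profit = (78.1 − 71)·1.42 = 10.082.

π_i = 10.082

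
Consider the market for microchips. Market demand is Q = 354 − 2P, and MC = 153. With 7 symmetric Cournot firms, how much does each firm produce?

Inverting demand: P = 177 − 0.5Q.
Cournot with 7 identical firms: the symmetric best-response condition is 177 − 4q = 153. Each firm produces q = 6, total output Q = 42, price P = 156.

q_i = 6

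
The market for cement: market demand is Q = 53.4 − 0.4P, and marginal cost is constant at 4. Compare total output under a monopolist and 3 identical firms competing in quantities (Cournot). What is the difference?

Inverting demand: P = 133.5 − 2.5Q.
A monopolist chooses Q where MR = MC. MR = 133.5 − 5Q; setting this equal to 4 gives Q = 25.9 and P = 68.75.
Cournot with 3 identical firms: the symmetric best-response condition is 133.5 − 10q = 4. Each firm produces q = 12.95, total output Q = 38.85, price P = 36.375.
Change in total output: 38.85 − 25.9 = 12.95.

Q rises by 12.95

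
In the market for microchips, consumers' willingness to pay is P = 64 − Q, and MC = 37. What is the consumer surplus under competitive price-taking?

Under competition P = MC = 37, so Q = (64 − 37)/1 = 27.
CS = ½·(64 − 37)·27 = 364.5.

CS = 364.5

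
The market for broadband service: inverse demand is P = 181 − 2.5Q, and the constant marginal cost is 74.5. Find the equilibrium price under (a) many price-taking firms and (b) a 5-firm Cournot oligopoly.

Competition: P = 74.5; Cournot: P = 92.25

Perfect competition: P = MC = 74.5, so 181 − 2.5Q = 74.5 and Q = 42.6.
In a 5-firm Cournot equilibrium, symmetry and the first-order condition give q = (181 − 74.5)/(15) = 7.1. So Q = 35.5 and P = 92.25.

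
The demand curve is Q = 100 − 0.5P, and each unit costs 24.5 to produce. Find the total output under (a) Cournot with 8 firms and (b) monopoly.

Inverting demand: P = 200 − 2Q.
Cournot with 8 identical firms: the symmetric best-response condition is 200 − 18q = 24.5. Each firm produces q = 9.75, total output Q = 78, price P = 44.
Monopoly sets MR = MC: 200 − 4Q = 24.5 ⇒ Q = 43.875, P = 200 − 2·43.875 = 112.25.

Cournot: Q = 78; Monopoly: Q = 43.875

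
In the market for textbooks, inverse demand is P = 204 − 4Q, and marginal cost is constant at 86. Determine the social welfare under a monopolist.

A monopolist chooses Q where MR = MC. MR = 204 − 8Q; setting this equal to 86 gives Q = 14.75 and P = 145.
CS = ½·(204 − 145)·14.75 = 435.125; PS = (145 − 86)·14.75 = 870.25; TS = 1305.375.

TS = 1305.375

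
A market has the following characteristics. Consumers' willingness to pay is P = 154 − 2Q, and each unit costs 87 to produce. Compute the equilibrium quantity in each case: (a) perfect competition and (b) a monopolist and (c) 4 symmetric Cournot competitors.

Competition: Q = 33.5; Monopoly: Q = 16.75; Cournot: Q = 26.8

Under competition P = MC = 87, so Q = (154 − 87)/2 = 33.5.
Monopoly sets MR = MC: 154 − 4Q = 87 ⇒ Q = 16.75, P = 154 − 2·16.75 = 120.5.
With 4 symmetric Cournot firms, each firm's FOC gives 154 − 10q = 87, so q = 6.7, Q = 4·6.7 = 26.8, and P = 100.4.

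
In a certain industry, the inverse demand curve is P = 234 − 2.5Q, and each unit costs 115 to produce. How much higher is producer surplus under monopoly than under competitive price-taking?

Under competition P = MC = 115, so Q = (234 − 115)/2.5 = 47.6.
PS = (115 − 115)·47.6 = 0.
Monopoly sets MR = MC: 234 − 5Q = 115 ⇒ Q = 23.8, P = 234 − 2.5·23.8 = 174.5.
PS = (174.5 − 115)·23.8 = 1416.1.
Change in producer surplus: 1416.1 − 0 = 1416.1.

PS rises by 1416.1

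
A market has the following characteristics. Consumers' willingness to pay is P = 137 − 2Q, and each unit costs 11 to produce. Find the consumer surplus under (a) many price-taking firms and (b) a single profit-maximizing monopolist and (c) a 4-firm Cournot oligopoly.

Competitive firms price at marginal cost: P = 11, giving Q = 63.
CS = ½·(137 − 11)·63 = 3969.
Monopoly sets MR = MC: 137 − 4Q = 11 ⇒ Q = 31.5, P = 137 − 2·31.5 = 74.
CS = ½·(137 − 74)·31.5 = 992.25.
In a 4-firm Cournot equilibrium, symmetry and the first-order condition give q = (137 − 11)/(10) = 12.6. So Q = 50.4 and P = 36.2.
CS = ½·(137 − 36.2)·50.4 = 2540.16.

Competition: CS = 3969; Monopoly: CS = 992.25; Cournot: CS = 2540.16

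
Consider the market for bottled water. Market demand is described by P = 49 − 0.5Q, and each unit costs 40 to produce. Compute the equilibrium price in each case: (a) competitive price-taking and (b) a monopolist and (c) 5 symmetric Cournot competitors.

Competition: P = 40; Monopoly: P = 44.5; Cournot: P = 41.5

Competitive firms price at marginal cost: P = 40, giving Q = 18.
Monopoly sets MR = MC: 49 − Q = 40 ⇒ Q = 9, P = 49 − 0.5·9 = 44.5.
With 5 symmetric Cournot firms, each firm's FOC gives 49 − 3q = 40, so q = 3, Q = 5·3 = 15, and P = 41.5.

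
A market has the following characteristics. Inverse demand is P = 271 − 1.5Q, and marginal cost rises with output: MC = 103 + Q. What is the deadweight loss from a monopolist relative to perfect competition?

DWL = 793.8

Competitive equilibrium sets price equal to marginal cost: 271 − 1.5Q = 103 + Q, so Q = 67.2 and P = 170.2.
Monopoly sets MR = MC: 271 − 3Q = 103 + Q ⇒ Q = 42, P = 271 − 1.5·42 = 208.
CS = ½·(271 − 170.2)·67.2 = 3386.88; PS = (170.2·67.2 − 103·67.2 − ½·1·67.2²) = 2257.92; TS = 5644.8.
CS = ½·(271 − 208)·42 = 1323; PS = (208·42 − 103·42 − ½·1·42²) = 3528; TS = 4851.
DWL = 5644.8 − 4851 = 793.8.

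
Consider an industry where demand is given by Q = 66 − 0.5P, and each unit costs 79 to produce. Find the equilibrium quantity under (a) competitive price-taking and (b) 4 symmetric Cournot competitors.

Inverting demand: P = 132 − 2Q.
Perfect competition: P = MC = 79, so 132 − 2Q = 79 and Q = 26.5.
With 4 symmetric Cournot firms, each firm's FOC gives 132 − 10q = 79, so q = 5.3, Q = 4·5.3 = 21.2, and P = 89.6.

Competition: Q = 26.5; Cournot: Q = 21.2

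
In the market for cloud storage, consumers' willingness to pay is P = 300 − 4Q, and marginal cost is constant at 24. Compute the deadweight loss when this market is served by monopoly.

DWL = 2380.5

Perfect competition: P = MC = 24, so 300 − 4Q = 24 and Q = 69.
The monopolist equates marginal revenue to marginal cost: 300 − 8Q = 24, so Q = 34.5. From demand, P = 162.
DWL is the triangle between Q = 34.5 and Q = 69: ½·(69 − 34.5)·(162 − 24) = 2380.5.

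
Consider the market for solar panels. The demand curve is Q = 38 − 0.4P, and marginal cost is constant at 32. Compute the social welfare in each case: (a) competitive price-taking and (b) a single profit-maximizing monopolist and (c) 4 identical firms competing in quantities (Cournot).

Competition: TS = 793.8; Monopoly: TS = 595.35; Cournot: TS = 762.048

Inverting demand: P = 95 − 2.5Q.
Perfect competition: P = MC = 32, so 95 − 2.5Q = 32 and Q = 25.2.
CS = ½·(95 − 32)·25.2 = 793.8; PS = (32 − 32)·25.2 = 0; TS = 793.8.
The monopolist equates marginal revenue to marginal cost: 95 − 5Q = 32, so Q = 12.6. From demand, P = 63.5.
CS = ½·(95 − 63.5)·12.6 = 198.45; PS = (63.5 − 32)·12.6 = 396.9; TS = 595.35.
Cournot with 4 identical firms: the symmetric best-response condition is 95 − 12.5q = 32. Each firm produces q = 5.04, total output Q = 20.16, price P = 44.6.
CS = ½·(95 − 44.6)·20.16 = 508.032; PS = (44.6 − 32)·20.16 = 254.016; TS = 762.048.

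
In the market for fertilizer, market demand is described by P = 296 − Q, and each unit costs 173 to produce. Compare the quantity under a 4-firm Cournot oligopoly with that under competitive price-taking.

Cournot: Q = 98.4; Competition: Q = 123

Cournot with 4 identical firms: the symmetric best-response condition is 296 − 5q = 173. Each firm produces q = 24.6, total output Q = 98.4, price P = 197.6.
Perfect competition: P = MC = 173, so 296 − Q = 173 and Q = 123.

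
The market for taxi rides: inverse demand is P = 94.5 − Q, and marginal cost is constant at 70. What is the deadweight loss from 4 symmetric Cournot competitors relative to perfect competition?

Under competition P = MC = 70, so Q = (94.5 − 70)/1 = 24.5.
With 4 symmetric Cournot firms, each firm's FOC gives 94.5 − 5q = 70, so q = 4.9, Q = 4·4.9 = 19.6, and P = 74.9.
DWL is the triangle between Q = 19.6 and Q = 24.5: ½·(24.5 − 19.6)·(74.9 − 70) = 12.005.

DWL = 12.005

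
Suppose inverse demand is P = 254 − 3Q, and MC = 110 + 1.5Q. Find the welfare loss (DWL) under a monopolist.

DWL = 368.64

Under competition P = MC: 254 − 3Q = 110 + 1.5Q ⇒ Q = 32, P = 158.
A monopolist chooses Q where MR = MC. MR = 254 − 6Q; setting this equal to 110 + 1.5Q gives Q = 19.2 and P = 196.4.
CS = ½·(254 − 158)·32 = 1536; PS = (158·32 − 110·32 − ½·1.5·32²) = 768; TS = 2304.
CS = ½·(254 − 196.4)·19.2 = 552.96; PS = (196.4·19.2 − 110·19.2 − ½·1.5·19.2²) = 1382.4; TS = 1935.36.
DWL = 2304 − 1935.36 = 368.64.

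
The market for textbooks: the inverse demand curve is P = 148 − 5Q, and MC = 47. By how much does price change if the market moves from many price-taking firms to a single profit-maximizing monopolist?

P rises by 50.5

Perfect competition: P = MC = 47, so 148 − 5Q = 47 and Q = 20.2.
Monopoly sets MR = MC: 148 − 10Q = 47 ⇒ Q = 10.1, P = 148 − 5·10.1 = 97.5.
Change in price: 97.5 − 47 = 50.5.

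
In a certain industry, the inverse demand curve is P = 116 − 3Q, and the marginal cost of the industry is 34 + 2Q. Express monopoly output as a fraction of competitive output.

Q_m/Q_c = 0.625

The monopolist equates marginal revenue to marginal cost: 116 − 6Q = 34 + 2Q, so Q = 10.25. From demand, P = 85.25.
Competitive equilibrium sets price equal to marginal cost: 116 − 3Q = 34 + 2Q, so Q = 16.4 and P = 66.8.
Ratio Q_m/Q_c = 10.25/16.4 = 0.625.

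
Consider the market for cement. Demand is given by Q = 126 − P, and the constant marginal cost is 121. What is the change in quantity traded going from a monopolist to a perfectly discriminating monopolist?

Inverting demand: P = 126 − Q.
Monopoly sets MR = MC: 126 − 2Q = 121 ⇒ Q = 2.5, P = 126 − 2.5 = 123.5.
Under first-degree price discrimination the firm charges each unit its demand price and produces up to where P = MC, i.e. Q = 5. Consumer surplus is zero; producer surplus equals total surplus.
Change in quantity traded: 5 − 2.5 = 2.5.

Quantity traded rises by 2.5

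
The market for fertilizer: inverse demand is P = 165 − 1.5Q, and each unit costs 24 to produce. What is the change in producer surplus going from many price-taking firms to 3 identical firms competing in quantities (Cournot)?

Competitive firms price at marginal cost: P = 24, giving Q = 94.
PS = (24 − 24)·94 = 0.
In a 3-firm Cournot equilibrium, symmetry and the first-order condition give q = (165 − 24)/(6) = 23.5. So Q = 70.5 and P = 59.25.
PS = (59.25 − 24)·70.5 = 2485.125.
Change in producer surplus: 2485.125 − 0 = 2485.125.

PS rises by 2485.125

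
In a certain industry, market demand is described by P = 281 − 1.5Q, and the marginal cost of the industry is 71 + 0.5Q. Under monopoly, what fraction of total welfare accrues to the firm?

Monopoly sets MR = MC: 281 − 3Q = 71 + 0.5Q ⇒ Q = 60, P = 281 − 1.5·60 = 191.
CS = ½·(281 − 191)·60 = 2700.
PS = P·Q − VC(Q) = 191·60 − (71·60 + ½·0.5·60²) = 6300.
Share captured = PS/TS = 6300/9000 = 0.7.

PS/TS = 0.7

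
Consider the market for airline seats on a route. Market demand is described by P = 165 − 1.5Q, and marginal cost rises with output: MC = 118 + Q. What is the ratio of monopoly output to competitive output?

Monopoly sets MR = MC: 165 − 3Q = 118 + Q ⇒ Q = 11.75, P = 165 − 1.5·11.75 = 147.375.
Under competition P = MC: 165 − 1.5Q = 118 + Q ⇒ Q = 18.8, P = 136.8.
Ratio Q_m/Q_c = 11.75/18.8 = 0.625.

Q_m/Q_c = 0.625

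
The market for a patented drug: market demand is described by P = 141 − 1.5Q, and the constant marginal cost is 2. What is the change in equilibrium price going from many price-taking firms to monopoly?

Equilibrium price rises by 69.5

Under competition P = MC = 2, so Q = (141 − 2)/1.5 = 278/3.
Monopoly sets MR = MC: 141 − 3Q = 2 ⇒ Q = 139/3, P = 141 − 1.5·139/3 = 71.5.
Change in equilibrium price: 71.5 − 2 = 69.5.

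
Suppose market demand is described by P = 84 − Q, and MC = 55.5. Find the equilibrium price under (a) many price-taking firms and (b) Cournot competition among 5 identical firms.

Competition: P = 55.5; Cournot: P = 60.25

Perfect competition: P = MC = 55.5, so 84 − Q = 55.5 and Q = 28.5.
With 5 symmetric Cournot firms, each firm's FOC gives 84 − 6q = 55.5, so q = 4.75, Q = 5·4.75 = 23.75, and P = 60.25.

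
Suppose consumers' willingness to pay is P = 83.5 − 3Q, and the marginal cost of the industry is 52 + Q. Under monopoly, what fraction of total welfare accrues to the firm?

The monopolist equates marginal revenue to marginal cost: 83.5 − 6Q = 52 + Q, so Q = 4.5. From demand, P = 70.
CS = ½·(83.5 − 70)·4.5 = 30.375.
PS = P·Q − VC(Q) = 70·4.5 − (52·4.5 + ½·1·4.5²) = 70.875.
Share captured = PS/TS = 70.875/101.25 = 0.7.

PS/TS = 0.7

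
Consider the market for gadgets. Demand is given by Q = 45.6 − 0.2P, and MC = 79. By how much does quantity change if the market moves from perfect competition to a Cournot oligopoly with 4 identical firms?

Inverting demand: P = 228 − 5Q.
Perfect competition: P = MC = 79, so 228 − 5Q = 79 and Q = 29.8.
In a 4-firm Cournot equilibrium, symmetry and the first-order condition give q = (228 − 79)/(25) = 5.96. So Q = 23.84 and P = 108.8.
Change in quantity: 23.84 − 29.8 = −5.96.

Q falls by 5.96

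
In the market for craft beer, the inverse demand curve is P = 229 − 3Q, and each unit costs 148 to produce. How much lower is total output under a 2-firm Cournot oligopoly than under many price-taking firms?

Total output falls by 9

Competitive firms price at marginal cost: P = 148, giving Q = 27.
With 2 symmetric Cournot firms, each firm's FOC gives 229 − 9q = 148, so q = 9, Q = 2·9 = 18, and P = 175.
Change in total output: 18 − 27 = −9.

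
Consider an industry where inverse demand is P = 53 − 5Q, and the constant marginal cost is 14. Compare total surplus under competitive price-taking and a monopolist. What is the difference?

Perfect competition: P = MC = 14, so 53 − 5Q = 14 and Q = 7.8.
CS = ½·(53 − 14)·7.8 = 152.1; PS = (14 − 14)·7.8 = 0; TS = 152.1.
The monopolist equates marginal revenue to marginal cost: 53 − 10Q = 14, so Q = 3.9. From demand, P = 33.5.
CS = ½·(53 − 33.5)·3.9 = 38.025; PS = (33.5 − 14)·3.9 = 76.05; TS = 114.075.
Change in total surplus: 114.075 − 152.1 = −38.025.

TS falls by 38.025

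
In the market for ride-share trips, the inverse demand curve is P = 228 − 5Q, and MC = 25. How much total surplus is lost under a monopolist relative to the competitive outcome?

Competitive firms price at marginal cost: P = 25, giving Q = 40.6.
A monopolist chooses Q where MR = MC. MR = 228 − 10Q; setting this equal to 25 gives Q = 20.3 and P = 126.5.
DWL is the triangle between Q = 20.3 and Q = 40.6: ½·(40.6 − 20.3)·(126.5 − 25) = 1030.225.

DWL = 1030.225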